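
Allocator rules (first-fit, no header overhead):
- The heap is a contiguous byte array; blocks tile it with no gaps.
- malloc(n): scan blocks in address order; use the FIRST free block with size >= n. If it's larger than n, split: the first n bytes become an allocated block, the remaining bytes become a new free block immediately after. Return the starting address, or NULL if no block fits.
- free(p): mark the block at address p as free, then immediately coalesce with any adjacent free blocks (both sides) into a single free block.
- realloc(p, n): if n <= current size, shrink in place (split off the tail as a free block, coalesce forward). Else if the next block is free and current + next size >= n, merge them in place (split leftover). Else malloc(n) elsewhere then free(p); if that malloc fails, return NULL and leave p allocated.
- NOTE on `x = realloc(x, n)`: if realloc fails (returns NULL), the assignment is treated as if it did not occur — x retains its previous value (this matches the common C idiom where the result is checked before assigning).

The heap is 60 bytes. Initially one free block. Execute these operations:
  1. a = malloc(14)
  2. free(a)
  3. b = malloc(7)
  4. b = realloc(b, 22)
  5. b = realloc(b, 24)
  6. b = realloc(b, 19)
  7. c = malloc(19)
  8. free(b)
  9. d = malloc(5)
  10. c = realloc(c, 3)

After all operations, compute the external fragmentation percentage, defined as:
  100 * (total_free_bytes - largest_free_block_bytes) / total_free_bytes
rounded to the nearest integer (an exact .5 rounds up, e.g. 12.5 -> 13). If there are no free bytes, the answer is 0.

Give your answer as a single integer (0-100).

Answer: 27

Derivation:
Op 1: a = malloc(14) -> a = 0; heap: [0-13 ALLOC][14-59 FREE]
Op 2: free(a) -> (freed a); heap: [0-59 FREE]
Op 3: b = malloc(7) -> b = 0; heap: [0-6 ALLOC][7-59 FREE]
Op 4: b = realloc(b, 22) -> b = 0; heap: [0-21 ALLOC][22-59 FREE]
Op 5: b = realloc(b, 24) -> b = 0; heap: [0-23 ALLOC][24-59 FREE]
Op 6: b = realloc(b, 19) -> b = 0; heap: [0-18 ALLOC][19-59 FREE]
Op 7: c = malloc(19) -> c = 19; heap: [0-18 ALLOC][19-37 ALLOC][38-59 FREE]
Op 8: free(b) -> (freed b); heap: [0-18 FREE][19-37 ALLOC][38-59 FREE]
Op 9: d = malloc(5) -> d = 0; heap: [0-4 ALLOC][5-18 FREE][19-37 ALLOC][38-59 FREE]
Op 10: c = realloc(c, 3) -> c = 19; heap: [0-4 ALLOC][5-18 FREE][19-21 ALLOC][22-59 FREE]
Free blocks: [14 38] total_free=52 largest=38 -> 100*(52-38)/52 = 1400/52 ≈ 26.923 -> rounds to 27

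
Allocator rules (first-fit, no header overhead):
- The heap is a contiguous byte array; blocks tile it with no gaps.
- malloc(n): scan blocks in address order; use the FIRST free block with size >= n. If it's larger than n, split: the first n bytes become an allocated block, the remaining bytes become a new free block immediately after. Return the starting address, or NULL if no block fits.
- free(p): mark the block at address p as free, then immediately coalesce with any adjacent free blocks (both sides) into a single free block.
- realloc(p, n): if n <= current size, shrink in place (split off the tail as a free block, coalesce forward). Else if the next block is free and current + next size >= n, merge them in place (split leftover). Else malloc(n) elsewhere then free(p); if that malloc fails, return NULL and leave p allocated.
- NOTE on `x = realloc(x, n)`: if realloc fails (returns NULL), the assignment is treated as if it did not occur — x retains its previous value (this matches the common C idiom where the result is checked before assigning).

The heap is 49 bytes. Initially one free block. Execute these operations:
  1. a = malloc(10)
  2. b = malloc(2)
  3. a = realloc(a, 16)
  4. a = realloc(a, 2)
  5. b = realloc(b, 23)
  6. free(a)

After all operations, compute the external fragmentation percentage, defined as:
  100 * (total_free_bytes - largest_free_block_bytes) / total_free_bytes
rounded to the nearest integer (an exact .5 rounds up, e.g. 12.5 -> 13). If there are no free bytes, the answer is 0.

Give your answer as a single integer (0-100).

Answer: 46

Derivation:
Op 1: a = malloc(10) -> a = 0; heap: [0-9 ALLOC][10-48 FREE]
Op 2: b = malloc(2) -> b = 10; heap: [0-9 ALLOC][10-11 ALLOC][12-48 FREE]
Op 3: a = realloc(a, 16) -> a = 12; heap: [0-9 FREE][10-11 ALLOC][12-27 ALLOC][28-48 FREE]
Op 4: a = realloc(a, 2) -> a = 12; heap: [0-9 FREE][10-11 ALLOC][12-13 ALLOC][14-48 FREE]
Op 5: b = realloc(b, 23) -> b = 14; heap: [0-11 FREE][12-13 ALLOC][14-36 ALLOC][37-48 FREE]
Op 6: free(a) -> (freed a); heap: [0-13 FREE][14-36 ALLOC][37-48 FREE]
Free blocks: [14 12] total_free=26 largest=14 -> 100*(26-14)/26 = 1200/26 ≈ 46.154 -> rounds to 46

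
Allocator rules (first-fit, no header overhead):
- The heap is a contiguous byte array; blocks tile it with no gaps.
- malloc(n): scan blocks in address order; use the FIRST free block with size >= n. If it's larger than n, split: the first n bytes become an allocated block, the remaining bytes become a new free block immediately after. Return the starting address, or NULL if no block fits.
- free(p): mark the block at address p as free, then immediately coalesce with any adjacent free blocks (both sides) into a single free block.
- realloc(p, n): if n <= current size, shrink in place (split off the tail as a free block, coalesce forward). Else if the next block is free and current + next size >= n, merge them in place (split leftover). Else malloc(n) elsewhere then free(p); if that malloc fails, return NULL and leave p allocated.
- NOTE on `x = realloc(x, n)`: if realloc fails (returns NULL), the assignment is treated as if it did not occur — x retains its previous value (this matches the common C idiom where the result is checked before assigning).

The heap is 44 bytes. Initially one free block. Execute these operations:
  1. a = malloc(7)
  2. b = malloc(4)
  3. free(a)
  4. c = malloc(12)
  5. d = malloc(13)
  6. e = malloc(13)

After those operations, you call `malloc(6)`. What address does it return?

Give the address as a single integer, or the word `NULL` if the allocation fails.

Answer: 0

Derivation:
Op 1: a = malloc(7) -> a = 0; heap: [0-6 ALLOC][7-43 FREE]
Op 2: b = malloc(4) -> b = 7; heap: [0-6 ALLOC][7-10 ALLOC][11-43 FREE]
Op 3: free(a) -> (freed a); heap: [0-6 FREE][7-10 ALLOC][11-43 FREE]
Op 4: c = malloc(12) -> c = 11; heap: [0-6 FREE][7-10 ALLOC][11-22 ALLOC][23-43 FREE]
Op 5: d = malloc(13) -> d = 23; heap: [0-6 FREE][7-10 ALLOC][11-22 ALLOC][23-35 ALLOC][36-43 FREE]
Op 6: e = malloc(13) -> e = NULL; heap: [0-6 FREE][7-10 ALLOC][11-22 ALLOC][23-35 ALLOC][36-43 FREE]
malloc(6): first-fit scan over [0-6 FREE][7-10 ALLOC][11-22 ALLOC][23-35 ALLOC][36-43 FREE] -> 0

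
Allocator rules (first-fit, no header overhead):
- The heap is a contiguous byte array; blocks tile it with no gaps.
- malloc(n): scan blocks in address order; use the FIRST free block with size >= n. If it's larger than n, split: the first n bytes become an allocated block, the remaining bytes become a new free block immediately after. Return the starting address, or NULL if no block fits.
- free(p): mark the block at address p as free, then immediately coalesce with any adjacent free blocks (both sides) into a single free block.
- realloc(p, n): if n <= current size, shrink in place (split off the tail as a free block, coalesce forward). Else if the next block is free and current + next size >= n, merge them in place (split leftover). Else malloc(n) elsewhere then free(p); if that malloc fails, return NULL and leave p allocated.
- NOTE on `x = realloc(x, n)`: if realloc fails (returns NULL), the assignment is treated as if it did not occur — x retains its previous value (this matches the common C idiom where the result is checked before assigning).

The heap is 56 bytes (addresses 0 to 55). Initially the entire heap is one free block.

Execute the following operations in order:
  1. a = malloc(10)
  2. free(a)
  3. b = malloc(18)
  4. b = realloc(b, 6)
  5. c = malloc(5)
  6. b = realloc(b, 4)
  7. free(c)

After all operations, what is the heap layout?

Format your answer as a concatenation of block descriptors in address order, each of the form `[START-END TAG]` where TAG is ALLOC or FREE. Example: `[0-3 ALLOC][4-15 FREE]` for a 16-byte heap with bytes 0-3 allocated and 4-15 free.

Answer: [0-3 ALLOC][4-55 FREE]

Derivation:
Op 1: a = malloc(10) -> a = 0; heap: [0-9 ALLOC][10-55 FREE]
Op 2: free(a) -> (freed a); heap: [0-55 FREE]
Op 3: b = malloc(18) -> b = 0; heap: [0-17 ALLOC][18-55 FREE]
Op 4: b = realloc(b, 6) -> b = 0; heap: [0-5 ALLOC][6-55 FREE]
Op 5: c = malloc(5) -> c = 6; heap: [0-5 ALLOC][6-10 ALLOC][11-55 FREE]
Op 6: b = realloc(b, 4) -> b = 0; heap: [0-3 ALLOC][4-5 FREE][6-10 ALLOC][11-55 FREE]
Op 7: free(c) -> (freed c); heap: [0-3 ALLOC][4-55 FREE]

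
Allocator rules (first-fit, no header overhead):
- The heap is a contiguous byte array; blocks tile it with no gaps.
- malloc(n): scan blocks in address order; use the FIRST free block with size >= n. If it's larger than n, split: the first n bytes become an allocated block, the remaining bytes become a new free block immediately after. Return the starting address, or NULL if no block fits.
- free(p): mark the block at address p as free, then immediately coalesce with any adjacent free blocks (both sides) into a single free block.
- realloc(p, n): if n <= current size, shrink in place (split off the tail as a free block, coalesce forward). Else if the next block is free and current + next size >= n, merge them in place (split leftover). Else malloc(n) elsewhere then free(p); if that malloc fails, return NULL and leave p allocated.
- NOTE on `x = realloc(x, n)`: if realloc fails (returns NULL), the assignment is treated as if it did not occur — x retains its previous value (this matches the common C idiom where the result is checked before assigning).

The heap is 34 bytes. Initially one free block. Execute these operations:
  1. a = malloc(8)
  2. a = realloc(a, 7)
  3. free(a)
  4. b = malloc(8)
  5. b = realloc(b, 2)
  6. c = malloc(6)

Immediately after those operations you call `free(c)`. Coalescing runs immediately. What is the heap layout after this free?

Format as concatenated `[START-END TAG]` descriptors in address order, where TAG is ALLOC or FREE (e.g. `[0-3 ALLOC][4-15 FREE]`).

Answer: [0-1 ALLOC][2-33 FREE]

Derivation:
Op 1: a = malloc(8) -> a = 0; heap: [0-7 ALLOC][8-33 FREE]
Op 2: a = realloc(a, 7) -> a = 0; heap: [0-6 ALLOC][7-33 FREE]
Op 3: free(a) -> (freed a); heap: [0-33 FREE]
Op 4: b = malloc(8) -> b = 0; heap: [0-7 ALLOC][8-33 FREE]
Op 5: b = realloc(b, 2) -> b = 0; heap: [0-1 ALLOC][2-33 FREE]
Op 6: c = malloc(6) -> c = 2; heap: [0-1 ALLOC][2-7 ALLOC][8-33 FREE]
free(c): c = 2 -> block [2-7 ALLOC]; mark free, coalesce with adjacent free neighbors -> [0-1 ALLOC][2-33 FREE]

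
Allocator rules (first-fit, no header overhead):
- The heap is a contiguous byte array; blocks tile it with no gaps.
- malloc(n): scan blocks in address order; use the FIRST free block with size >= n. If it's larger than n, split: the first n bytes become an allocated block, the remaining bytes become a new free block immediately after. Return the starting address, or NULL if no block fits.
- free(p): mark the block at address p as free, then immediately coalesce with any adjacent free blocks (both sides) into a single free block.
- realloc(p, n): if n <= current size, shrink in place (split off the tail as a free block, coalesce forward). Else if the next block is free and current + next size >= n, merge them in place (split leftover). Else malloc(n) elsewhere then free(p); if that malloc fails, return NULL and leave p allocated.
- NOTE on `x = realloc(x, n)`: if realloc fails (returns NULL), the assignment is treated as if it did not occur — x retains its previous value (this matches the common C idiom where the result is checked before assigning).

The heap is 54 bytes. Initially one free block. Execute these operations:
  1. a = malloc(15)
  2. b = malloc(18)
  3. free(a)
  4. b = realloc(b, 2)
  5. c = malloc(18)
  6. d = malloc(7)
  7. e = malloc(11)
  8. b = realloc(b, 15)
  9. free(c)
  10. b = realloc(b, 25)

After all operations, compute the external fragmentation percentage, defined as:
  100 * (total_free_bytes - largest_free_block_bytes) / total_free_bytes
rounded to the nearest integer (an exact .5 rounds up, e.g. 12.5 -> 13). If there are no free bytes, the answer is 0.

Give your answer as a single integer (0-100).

Answer: 47

Derivation:
Op 1: a = malloc(15) -> a = 0; heap: [0-14 ALLOC][15-53 FREE]
Op 2: b = malloc(18) -> b = 15; heap: [0-14 ALLOC][15-32 ALLOC][33-53 FREE]
Op 3: free(a) -> (freed a); heap: [0-14 FREE][15-32 ALLOC][33-53 FREE]
Op 4: b = realloc(b, 2) -> b = 15; heap: [0-14 FREE][15-16 ALLOC][17-53 FREE]
Op 5: c = malloc(18) -> c = 17; heap: [0-14 FREE][15-16 ALLOC][17-34 ALLOC][35-53 FREE]
Op 6: d = malloc(7) -> d = 0; heap: [0-6 ALLOC][7-14 FREE][15-16 ALLOC][17-34 ALLOC][35-53 FREE]
Op 7: e = malloc(11) -> e = 35; heap: [0-6 ALLOC][7-14 FREE][15-16 ALLOC][17-34 ALLOC][35-45 ALLOC][46-53 FREE]
Op 8: b = realloc(b, 15) -> NULL (b unchanged); heap: [0-6 ALLOC][7-14 FREE][15-16 ALLOC][17-34 ALLOC][35-45 ALLOC][46-53 FREE]
Op 9: free(c) -> (freed c); heap: [0-6 ALLOC][7-14 FREE][15-16 ALLOC][17-34 FREE][35-45 ALLOC][46-53 FREE]
Op 10: b = realloc(b, 25) -> NULL (b unchanged); heap: [0-6 ALLOC][7-14 FREE][15-16 ALLOC][17-34 FREE][35-45 ALLOC][46-53 FREE]
Free blocks: [8 18 8] total_free=34 largest=18 -> 100*(34-18)/34 = 1600/34 ≈ 47.059 -> rounds to 47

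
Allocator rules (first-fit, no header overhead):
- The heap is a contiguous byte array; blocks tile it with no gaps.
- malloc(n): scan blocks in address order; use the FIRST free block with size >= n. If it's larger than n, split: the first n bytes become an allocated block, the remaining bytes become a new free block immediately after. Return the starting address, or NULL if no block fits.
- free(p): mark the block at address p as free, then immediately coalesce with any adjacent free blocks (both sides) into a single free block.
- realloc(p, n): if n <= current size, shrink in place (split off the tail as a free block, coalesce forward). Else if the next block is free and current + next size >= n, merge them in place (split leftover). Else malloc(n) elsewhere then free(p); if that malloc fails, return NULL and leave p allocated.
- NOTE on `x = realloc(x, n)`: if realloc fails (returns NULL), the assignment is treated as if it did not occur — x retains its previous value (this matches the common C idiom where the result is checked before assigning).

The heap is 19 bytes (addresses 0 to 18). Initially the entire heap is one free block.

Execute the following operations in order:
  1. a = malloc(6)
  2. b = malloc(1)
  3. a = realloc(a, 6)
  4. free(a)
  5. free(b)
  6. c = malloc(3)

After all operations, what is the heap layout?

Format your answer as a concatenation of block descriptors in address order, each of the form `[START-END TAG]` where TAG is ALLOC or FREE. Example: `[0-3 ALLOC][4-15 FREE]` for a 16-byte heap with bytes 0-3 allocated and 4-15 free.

Op 1: a = malloc(6) -> a = 0; heap: [0-5 ALLOC][6-18 FREE]
Op 2: b = malloc(1) -> b = 6; heap: [0-5 ALLOC][6-6 ALLOC][7-18 FREE]
Op 3: a = realloc(a, 6) -> a = 0; heap: [0-5 ALLOC][6-6 ALLOC][7-18 FREE]
Op 4: free(a) -> (freed a); heap: [0-5 FREE][6-6 ALLOC][7-18 FREE]
Op 5: free(b) -> (freed b); heap: [0-18 FREE]
Op 6: c = malloc(3) -> c = 0; heap: [0-2 ALLOC][3-18 FREE]

Answer: [0-2 ALLOC][3-18 FREE]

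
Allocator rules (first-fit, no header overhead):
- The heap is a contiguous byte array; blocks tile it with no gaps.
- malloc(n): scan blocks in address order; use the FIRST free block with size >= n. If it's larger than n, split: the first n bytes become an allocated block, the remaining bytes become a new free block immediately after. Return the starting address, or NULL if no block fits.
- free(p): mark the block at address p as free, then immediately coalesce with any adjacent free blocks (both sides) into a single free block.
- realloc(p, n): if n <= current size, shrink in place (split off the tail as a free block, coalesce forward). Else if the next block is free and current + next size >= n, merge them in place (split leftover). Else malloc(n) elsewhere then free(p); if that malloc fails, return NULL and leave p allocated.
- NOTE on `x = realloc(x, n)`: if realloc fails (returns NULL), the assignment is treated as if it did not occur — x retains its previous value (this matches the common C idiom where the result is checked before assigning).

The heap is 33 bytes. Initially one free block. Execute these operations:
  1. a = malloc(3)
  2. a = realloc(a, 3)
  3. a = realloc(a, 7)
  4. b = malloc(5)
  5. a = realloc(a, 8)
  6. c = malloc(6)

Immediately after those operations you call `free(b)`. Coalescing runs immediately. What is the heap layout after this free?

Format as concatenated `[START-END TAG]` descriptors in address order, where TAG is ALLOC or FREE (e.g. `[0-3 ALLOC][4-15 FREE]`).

Op 1: a = malloc(3) -> a = 0; heap: [0-2 ALLOC][3-32 FREE]
Op 2: a = realloc(a, 3) -> a = 0; heap: [0-2 ALLOC][3-32 FREE]
Op 3: a = realloc(a, 7) -> a = 0; heap: [0-6 ALLOC][7-32 FREE]
Op 4: b = malloc(5) -> b = 7; heap: [0-6 ALLOC][7-11 ALLOC][12-32 FREE]
Op 5: a = realloc(a, 8) -> a = 12; heap: [0-6 FREE][7-11 ALLOC][12-19 ALLOC][20-32 FREE]
Op 6: c = malloc(6) -> c = 0; heap: [0-5 ALLOC][6-6 FREE][7-11 ALLOC][12-19 ALLOC][20-32 FREE]
free(b): b = 7 -> block [7-11 ALLOC]; mark free, coalesce with adjacent free neighbors -> [0-5 ALLOC][6-11 FREE][12-19 ALLOC][20-32 FREE]

Answer: [0-5 ALLOC][6-11 FREE][12-19 ALLOC][20-32 FREE]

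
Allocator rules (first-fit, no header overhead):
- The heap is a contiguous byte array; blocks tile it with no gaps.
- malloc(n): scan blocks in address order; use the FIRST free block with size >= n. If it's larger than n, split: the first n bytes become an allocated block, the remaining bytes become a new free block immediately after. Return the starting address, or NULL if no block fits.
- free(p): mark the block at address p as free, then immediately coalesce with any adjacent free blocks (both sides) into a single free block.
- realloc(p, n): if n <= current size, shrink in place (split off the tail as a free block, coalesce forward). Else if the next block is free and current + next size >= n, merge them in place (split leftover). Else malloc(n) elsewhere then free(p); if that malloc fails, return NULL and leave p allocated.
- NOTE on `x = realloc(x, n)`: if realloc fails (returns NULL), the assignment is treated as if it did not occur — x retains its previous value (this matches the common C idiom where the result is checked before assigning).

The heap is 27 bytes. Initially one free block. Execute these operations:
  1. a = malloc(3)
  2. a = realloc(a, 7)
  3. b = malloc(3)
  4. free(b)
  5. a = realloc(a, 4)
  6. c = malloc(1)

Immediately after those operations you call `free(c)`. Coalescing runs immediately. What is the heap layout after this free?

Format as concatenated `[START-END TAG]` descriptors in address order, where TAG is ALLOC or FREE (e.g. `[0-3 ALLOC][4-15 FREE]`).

Answer: [0-3 ALLOC][4-26 FREE]

Derivation:
Op 1: a = malloc(3) -> a = 0; heap: [0-2 ALLOC][3-26 FREE]
Op 2: a = realloc(a, 7) -> a = 0; heap: [0-6 ALLOC][7-26 FREE]
Op 3: b = malloc(3) -> b = 7; heap: [0-6 ALLOC][7-9 ALLOC][10-26 FREE]
Op 4: free(b) -> (freed b); heap: [0-6 ALLOC][7-26 FREE]
Op 5: a = realloc(a, 4) -> a = 0; heap: [0-3 ALLOC][4-26 FREE]
Op 6: c = malloc(1) -> c = 4; heap: [0-3 ALLOC][4-4 ALLOC][5-26 FREE]
free(c): c = 4 -> block [4-4 ALLOC]; mark free, coalesce with adjacent free neighbors -> [0-3 ALLOC][4-26 FREE]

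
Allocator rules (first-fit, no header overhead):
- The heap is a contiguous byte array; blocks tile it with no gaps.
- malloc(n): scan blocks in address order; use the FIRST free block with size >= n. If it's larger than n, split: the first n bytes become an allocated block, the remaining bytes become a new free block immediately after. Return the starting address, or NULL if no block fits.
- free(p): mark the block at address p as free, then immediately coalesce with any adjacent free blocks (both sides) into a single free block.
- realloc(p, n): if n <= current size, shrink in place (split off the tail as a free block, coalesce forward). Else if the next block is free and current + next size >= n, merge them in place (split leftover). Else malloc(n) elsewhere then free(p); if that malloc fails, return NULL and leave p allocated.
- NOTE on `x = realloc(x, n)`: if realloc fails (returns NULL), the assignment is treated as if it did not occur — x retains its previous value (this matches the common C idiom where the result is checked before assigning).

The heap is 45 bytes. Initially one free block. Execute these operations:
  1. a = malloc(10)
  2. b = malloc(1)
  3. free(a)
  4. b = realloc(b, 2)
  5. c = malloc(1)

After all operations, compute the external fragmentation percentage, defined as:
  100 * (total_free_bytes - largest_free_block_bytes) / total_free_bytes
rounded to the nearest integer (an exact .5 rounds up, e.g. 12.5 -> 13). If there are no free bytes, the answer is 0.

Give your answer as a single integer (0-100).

Op 1: a = malloc(10) -> a = 0; heap: [0-9 ALLOC][10-44 FREE]
Op 2: b = malloc(1) -> b = 10; heap: [0-9 ALLOC][10-10 ALLOC][11-44 FREE]
Op 3: free(a) -> (freed a); heap: [0-9 FREE][10-10 ALLOC][11-44 FREE]
Op 4: b = realloc(b, 2) -> b = 10; heap: [0-9 FREE][10-11 ALLOC][12-44 FREE]
Op 5: c = malloc(1) -> c = 0; heap: [0-0 ALLOC][1-9 FREE][10-11 ALLOC][12-44 FREE]
Free blocks: [9 33] total_free=42 largest=33 -> 100*(42-33)/42 = 900/42 ≈ 21.429 -> rounds to 21

Answer: 21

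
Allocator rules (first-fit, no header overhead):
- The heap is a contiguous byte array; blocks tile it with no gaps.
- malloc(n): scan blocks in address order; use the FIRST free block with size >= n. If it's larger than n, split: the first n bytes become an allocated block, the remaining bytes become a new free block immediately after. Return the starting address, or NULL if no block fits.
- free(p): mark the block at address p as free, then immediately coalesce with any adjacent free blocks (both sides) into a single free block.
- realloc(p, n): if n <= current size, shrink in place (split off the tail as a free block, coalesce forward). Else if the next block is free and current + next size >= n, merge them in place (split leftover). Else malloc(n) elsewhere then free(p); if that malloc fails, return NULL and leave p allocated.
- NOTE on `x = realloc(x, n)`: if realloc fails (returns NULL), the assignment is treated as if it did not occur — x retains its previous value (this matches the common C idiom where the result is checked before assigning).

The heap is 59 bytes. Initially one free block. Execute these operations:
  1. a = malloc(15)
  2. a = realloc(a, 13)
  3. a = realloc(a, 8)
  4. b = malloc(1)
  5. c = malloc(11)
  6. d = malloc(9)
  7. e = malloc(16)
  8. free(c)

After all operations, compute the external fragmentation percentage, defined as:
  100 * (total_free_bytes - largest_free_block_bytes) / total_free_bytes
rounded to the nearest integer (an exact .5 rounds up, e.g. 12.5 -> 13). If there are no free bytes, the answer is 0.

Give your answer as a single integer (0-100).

Answer: 44

Derivation:
Op 1: a = malloc(15) -> a = 0; heap: [0-14 ALLOC][15-58 FREE]
Op 2: a = realloc(a, 13) -> a = 0; heap: [0-12 ALLOC][13-58 FREE]
Op 3: a = realloc(a, 8) -> a = 0; heap: [0-7 ALLOC][8-58 FREE]
Op 4: b = malloc(1) -> b = 8; heap: [0-7 ALLOC][8-8 ALLOC][9-58 FREE]
Op 5: c = malloc(11) -> c = 9; heap: [0-7 ALLOC][8-8 ALLOC][9-19 ALLOC][20-58 FREE]
Op 6: d = malloc(9) -> d = 20; heap: [0-7 ALLOC][8-8 ALLOC][9-19 ALLOC][20-28 ALLOC][29-58 FREE]
Op 7: e = malloc(16) -> e = 29; heap: [0-7 ALLOC][8-8 ALLOC][9-19 ALLOC][20-28 ALLOC][29-44 ALLOC][45-58 FREE]
Op 8: free(c) -> (freed c); heap: [0-7 ALLOC][8-8 ALLOC][9-19 FREE][20-28 ALLOC][29-44 ALLOC][45-58 FREE]
Free blocks: [11 14] total_free=25 largest=14 -> 100*(25-14)/25 = 1100/25 = 44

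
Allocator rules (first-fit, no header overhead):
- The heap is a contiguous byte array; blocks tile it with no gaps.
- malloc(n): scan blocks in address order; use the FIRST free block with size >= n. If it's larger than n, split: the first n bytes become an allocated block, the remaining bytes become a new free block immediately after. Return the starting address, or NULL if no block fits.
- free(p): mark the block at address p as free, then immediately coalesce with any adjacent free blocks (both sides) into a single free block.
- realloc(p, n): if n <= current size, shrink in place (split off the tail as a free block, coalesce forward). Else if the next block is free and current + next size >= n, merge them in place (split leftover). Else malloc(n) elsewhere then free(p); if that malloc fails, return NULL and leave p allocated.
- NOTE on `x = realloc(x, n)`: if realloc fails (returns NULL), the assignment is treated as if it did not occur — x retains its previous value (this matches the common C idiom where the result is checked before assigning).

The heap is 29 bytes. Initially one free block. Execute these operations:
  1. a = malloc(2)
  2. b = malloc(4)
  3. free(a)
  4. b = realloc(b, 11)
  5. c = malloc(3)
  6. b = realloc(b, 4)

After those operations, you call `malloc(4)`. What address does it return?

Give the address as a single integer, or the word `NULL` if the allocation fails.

Op 1: a = malloc(2) -> a = 0; heap: [0-1 ALLOC][2-28 FREE]
Op 2: b = malloc(4) -> b = 2; heap: [0-1 ALLOC][2-5 ALLOC][6-28 FREE]
Op 3: free(a) -> (freed a); heap: [0-1 FREE][2-5 ALLOC][6-28 FREE]
Op 4: b = realloc(b, 11) -> b = 2; heap: [0-1 FREE][2-12 ALLOC][13-28 FREE]
Op 5: c = malloc(3) -> c = 13; heap: [0-1 FREE][2-12 ALLOC][13-15 ALLOC][16-28 FREE]
Op 6: b = realloc(b, 4) -> b = 2; heap: [0-1 FREE][2-5 ALLOC][6-12 FREE][13-15 ALLOC][16-28 FREE]
malloc(4): first-fit scan over [0-1 FREE][2-5 ALLOC][6-12 FREE][13-15 ALLOC][16-28 FREE] -> 6

Answer: 6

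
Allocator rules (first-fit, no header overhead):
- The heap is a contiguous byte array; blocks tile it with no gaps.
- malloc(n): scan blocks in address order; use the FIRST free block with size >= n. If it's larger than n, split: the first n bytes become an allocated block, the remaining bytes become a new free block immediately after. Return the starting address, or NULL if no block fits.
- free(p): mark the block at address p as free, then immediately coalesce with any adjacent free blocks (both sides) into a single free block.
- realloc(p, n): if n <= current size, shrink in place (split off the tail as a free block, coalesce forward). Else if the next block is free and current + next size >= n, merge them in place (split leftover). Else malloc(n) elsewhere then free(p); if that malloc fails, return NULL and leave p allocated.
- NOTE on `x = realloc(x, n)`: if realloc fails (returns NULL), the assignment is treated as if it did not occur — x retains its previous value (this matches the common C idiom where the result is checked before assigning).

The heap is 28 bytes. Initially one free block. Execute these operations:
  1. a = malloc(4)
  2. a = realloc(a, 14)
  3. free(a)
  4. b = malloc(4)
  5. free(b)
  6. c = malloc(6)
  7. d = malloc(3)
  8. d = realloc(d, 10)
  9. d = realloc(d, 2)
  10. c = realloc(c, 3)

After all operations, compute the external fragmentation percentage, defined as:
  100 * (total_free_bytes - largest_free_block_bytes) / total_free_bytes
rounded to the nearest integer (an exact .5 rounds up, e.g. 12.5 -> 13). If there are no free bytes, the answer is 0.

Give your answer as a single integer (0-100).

Answer: 13

Derivation:
Op 1: a = malloc(4) -> a = 0; heap: [0-3 ALLOC][4-27 FREE]
Op 2: a = realloc(a, 14) -> a = 0; heap: [0-13 ALLOC][14-27 FREE]
Op 3: free(a) -> (freed a); heap: [0-27 FREE]
Op 4: b = malloc(4) -> b = 0; heap: [0-3 ALLOC][4-27 FREE]
Op 5: free(b) -> (freed b); heap: [0-27 FREE]
Op 6: c = malloc(6) -> c = 0; heap: [0-5 ALLOC][6-27 FREE]
Op 7: d = malloc(3) -> d = 6; heap: [0-5 ALLOC][6-8 ALLOC][9-27 FREE]
Op 8: d = realloc(d, 10) -> d = 6; heap: [0-5 ALLOC][6-15 ALLOC][16-27 FREE]
Op 9: d = realloc(d, 2) -> d = 6; heap: [0-5 ALLOC][6-7 ALLOC][8-27 FREE]
Op 10: c = realloc(c, 3) -> c = 0; heap: [0-2 ALLOC][3-5 FREE][6-7 ALLOC][8-27 FREE]
Free blocks: [3 20] total_free=23 largest=20 -> 100*(23-20)/23 = 300/23 ≈ 13.043 -> rounds to 13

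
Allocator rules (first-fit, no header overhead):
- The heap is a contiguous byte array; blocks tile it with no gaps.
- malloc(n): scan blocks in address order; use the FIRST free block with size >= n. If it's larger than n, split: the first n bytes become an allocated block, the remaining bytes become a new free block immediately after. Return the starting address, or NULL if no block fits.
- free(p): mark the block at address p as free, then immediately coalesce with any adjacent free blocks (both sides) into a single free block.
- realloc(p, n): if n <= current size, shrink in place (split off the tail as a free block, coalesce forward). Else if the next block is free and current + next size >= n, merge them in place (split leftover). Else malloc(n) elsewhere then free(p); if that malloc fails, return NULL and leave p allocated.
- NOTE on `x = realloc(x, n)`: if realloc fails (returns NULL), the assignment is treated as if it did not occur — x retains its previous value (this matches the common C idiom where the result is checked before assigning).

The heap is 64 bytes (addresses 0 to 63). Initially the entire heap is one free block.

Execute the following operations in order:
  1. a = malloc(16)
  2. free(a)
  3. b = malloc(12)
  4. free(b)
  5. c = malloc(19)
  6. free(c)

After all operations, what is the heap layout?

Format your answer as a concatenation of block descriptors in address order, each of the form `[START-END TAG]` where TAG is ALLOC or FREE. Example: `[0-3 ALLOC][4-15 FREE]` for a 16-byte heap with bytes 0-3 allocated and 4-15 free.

Op 1: a = malloc(16) -> a = 0; heap: [0-15 ALLOC][16-63 FREE]
Op 2: free(a) -> (freed a); heap: [0-63 FREE]
Op 3: b = malloc(12) -> b = 0; heap: [0-11 ALLOC][12-63 FREE]
Op 4: free(b) -> (freed b); heap: [0-63 FREE]
Op 5: c = malloc(19) -> c = 0; heap: [0-18 ALLOC][19-63 FREE]
Op 6: free(c) -> (freed c); heap: [0-63 FREE]

Answer: [0-63 FREE]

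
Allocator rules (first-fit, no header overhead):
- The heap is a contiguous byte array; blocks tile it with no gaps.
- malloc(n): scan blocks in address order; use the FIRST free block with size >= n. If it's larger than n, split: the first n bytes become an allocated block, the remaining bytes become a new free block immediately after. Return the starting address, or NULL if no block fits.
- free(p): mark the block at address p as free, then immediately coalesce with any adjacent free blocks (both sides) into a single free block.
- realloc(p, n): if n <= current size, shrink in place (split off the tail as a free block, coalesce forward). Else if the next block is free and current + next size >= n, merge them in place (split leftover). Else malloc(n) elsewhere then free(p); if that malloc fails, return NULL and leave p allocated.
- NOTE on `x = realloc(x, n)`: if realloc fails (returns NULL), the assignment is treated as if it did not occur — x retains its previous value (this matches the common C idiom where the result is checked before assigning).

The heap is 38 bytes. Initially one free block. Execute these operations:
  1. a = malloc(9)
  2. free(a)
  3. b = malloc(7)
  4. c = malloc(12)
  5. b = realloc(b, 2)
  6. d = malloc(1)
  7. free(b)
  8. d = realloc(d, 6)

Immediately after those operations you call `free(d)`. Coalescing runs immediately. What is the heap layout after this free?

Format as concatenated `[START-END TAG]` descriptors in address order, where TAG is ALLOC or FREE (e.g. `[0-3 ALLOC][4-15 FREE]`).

Answer: [0-6 FREE][7-18 ALLOC][19-37 FREE]

Derivation:
Op 1: a = malloc(9) -> a = 0; heap: [0-8 ALLOC][9-37 FREE]
Op 2: free(a) -> (freed a); heap: [0-37 FREE]
Op 3: b = malloc(7) -> b = 0; heap: [0-6 ALLOC][7-37 FREE]
Op 4: c = malloc(12) -> c = 7; heap: [0-6 ALLOC][7-18 ALLOC][19-37 FREE]
Op 5: b = realloc(b, 2) -> b = 0; heap: [0-1 ALLOC][2-6 FREE][7-18 ALLOC][19-37 FREE]
Op 6: d = malloc(1) -> d = 2; heap: [0-1 ALLOC][2-2 ALLOC][3-6 FREE][7-18 ALLOC][19-37 FREE]
Op 7: free(b) -> (freed b); heap: [0-1 FREE][2-2 ALLOC][3-6 FREE][7-18 ALLOC][19-37 FREE]
Op 8: d = realloc(d, 6) -> d = 19; heap: [0-6 FREE][7-18 ALLOC][19-24 ALLOC][25-37 FREE]
free(d): d = 19 -> block [19-24 ALLOC]; mark free, coalesce with adjacent free neighbors -> [0-6 FREE][7-18 ALLOC][19-37 FREE]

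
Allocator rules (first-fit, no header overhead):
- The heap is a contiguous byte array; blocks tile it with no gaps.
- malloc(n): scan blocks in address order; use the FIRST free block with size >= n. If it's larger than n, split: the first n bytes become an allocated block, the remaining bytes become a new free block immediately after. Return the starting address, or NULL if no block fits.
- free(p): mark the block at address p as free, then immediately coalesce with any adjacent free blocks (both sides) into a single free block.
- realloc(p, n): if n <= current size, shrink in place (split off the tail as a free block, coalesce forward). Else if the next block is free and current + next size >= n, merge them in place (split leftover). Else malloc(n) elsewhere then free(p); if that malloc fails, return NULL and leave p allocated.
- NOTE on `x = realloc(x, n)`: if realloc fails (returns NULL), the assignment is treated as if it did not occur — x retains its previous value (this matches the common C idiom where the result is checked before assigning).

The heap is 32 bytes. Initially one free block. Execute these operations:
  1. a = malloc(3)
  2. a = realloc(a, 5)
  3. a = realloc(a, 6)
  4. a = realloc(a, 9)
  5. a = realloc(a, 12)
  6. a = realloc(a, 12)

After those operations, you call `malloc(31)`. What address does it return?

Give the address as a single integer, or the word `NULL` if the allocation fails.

Op 1: a = malloc(3) -> a = 0; heap: [0-2 ALLOC][3-31 FREE]
Op 2: a = realloc(a, 5) -> a = 0; heap: [0-4 ALLOC][5-31 FREE]
Op 3: a = realloc(a, 6) -> a = 0; heap: [0-5 ALLOC][6-31 FREE]
Op 4: a = realloc(a, 9) -> a = 0; heap: [0-8 ALLOC][9-31 FREE]
Op 5: a = realloc(a, 12) -> a = 0; heap: [0-11 ALLOC][12-31 FREE]
Op 6: a = realloc(a, 12) -> a = 0; heap: [0-11 ALLOC][12-31 FREE]
malloc(31): first-fit scan over [0-11 ALLOC][12-31 FREE] -> NULL

Answer: NULL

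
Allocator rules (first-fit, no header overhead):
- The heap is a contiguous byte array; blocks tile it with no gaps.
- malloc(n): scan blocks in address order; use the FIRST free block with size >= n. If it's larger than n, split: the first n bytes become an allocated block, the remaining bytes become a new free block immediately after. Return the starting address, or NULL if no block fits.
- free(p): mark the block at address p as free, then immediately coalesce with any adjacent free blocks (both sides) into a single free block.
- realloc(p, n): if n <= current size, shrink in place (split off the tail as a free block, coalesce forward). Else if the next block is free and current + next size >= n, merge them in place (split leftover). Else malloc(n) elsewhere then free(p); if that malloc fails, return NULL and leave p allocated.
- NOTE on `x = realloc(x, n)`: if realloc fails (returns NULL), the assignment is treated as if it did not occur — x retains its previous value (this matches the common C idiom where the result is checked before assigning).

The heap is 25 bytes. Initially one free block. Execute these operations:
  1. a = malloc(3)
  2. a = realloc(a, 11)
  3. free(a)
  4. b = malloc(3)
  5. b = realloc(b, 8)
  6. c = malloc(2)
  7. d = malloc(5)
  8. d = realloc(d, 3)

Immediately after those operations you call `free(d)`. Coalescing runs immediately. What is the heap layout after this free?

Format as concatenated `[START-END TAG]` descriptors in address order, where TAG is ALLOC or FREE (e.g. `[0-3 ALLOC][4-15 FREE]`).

Answer: [0-7 ALLOC][8-9 ALLOC][10-24 FREE]

Derivation:
Op 1: a = malloc(3) -> a = 0; heap: [0-2 ALLOC][3-24 FREE]
Op 2: a = realloc(a, 11) -> a = 0; heap: [0-10 ALLOC][11-24 FREE]
Op 3: free(a) -> (freed a); heap: [0-24 FREE]
Op 4: b = malloc(3) -> b = 0; heap: [0-2 ALLOC][3-24 FREE]
Op 5: b = realloc(b, 8) -> b = 0; heap: [0-7 ALLOC][8-24 FREE]
Op 6: c = malloc(2) -> c = 8; heap: [0-7 ALLOC][8-9 ALLOC][10-24 FREE]
Op 7: d = malloc(5) -> d = 10; heap: [0-7 ALLOC][8-9 ALLOC][10-14 ALLOC][15-24 FREE]
Op 8: d = realloc(d, 3) -> d = 10; heap: [0-7 ALLOC][8-9 ALLOC][10-12 ALLOC][13-24 FREE]
free(d): d = 10 -> block [10-12 ALLOC]; mark free, coalesce with adjacent free neighbors -> [0-7 ALLOC][8-9 ALLOC][10-24 FREE]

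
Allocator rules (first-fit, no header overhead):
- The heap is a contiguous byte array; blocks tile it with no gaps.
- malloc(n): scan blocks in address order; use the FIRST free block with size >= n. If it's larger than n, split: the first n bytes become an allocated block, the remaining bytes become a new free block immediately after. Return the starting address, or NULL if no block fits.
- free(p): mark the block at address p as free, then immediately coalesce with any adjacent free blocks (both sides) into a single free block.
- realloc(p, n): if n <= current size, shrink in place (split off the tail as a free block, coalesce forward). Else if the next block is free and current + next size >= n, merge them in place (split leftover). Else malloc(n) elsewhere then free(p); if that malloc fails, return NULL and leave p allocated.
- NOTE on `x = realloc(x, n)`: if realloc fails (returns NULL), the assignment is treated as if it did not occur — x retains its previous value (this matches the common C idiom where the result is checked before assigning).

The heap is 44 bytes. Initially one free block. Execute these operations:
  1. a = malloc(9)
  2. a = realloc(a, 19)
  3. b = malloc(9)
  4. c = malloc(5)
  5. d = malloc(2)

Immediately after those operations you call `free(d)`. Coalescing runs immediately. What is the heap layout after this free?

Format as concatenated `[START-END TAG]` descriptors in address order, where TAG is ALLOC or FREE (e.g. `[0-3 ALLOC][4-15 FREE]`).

Answer: [0-18 ALLOC][19-27 ALLOC][28-32 ALLOC][33-43 FREE]

Derivation:
Op 1: a = malloc(9) -> a = 0; heap: [0-8 ALLOC][9-43 FREE]
Op 2: a = realloc(a, 19) -> a = 0; heap: [0-18 ALLOC][19-43 FREE]
Op 3: b = malloc(9) -> b = 19; heap: [0-18 ALLOC][19-27 ALLOC][28-43 FREE]
Op 4: c = malloc(5) -> c = 28; heap: [0-18 ALLOC][19-27 ALLOC][28-32 ALLOC][33-43 FREE]
Op 5: d = malloc(2) -> d = 33; heap: [0-18 ALLOC][19-27 ALLOC][28-32 ALLOC][33-34 ALLOC][35-43 FREE]
free(d): d = 33 -> block [33-34 ALLOC]; mark free, coalesce with adjacent free neighbors -> [0-18 ALLOC][19-27 ALLOC][28-32 ALLOC][33-43 FREE]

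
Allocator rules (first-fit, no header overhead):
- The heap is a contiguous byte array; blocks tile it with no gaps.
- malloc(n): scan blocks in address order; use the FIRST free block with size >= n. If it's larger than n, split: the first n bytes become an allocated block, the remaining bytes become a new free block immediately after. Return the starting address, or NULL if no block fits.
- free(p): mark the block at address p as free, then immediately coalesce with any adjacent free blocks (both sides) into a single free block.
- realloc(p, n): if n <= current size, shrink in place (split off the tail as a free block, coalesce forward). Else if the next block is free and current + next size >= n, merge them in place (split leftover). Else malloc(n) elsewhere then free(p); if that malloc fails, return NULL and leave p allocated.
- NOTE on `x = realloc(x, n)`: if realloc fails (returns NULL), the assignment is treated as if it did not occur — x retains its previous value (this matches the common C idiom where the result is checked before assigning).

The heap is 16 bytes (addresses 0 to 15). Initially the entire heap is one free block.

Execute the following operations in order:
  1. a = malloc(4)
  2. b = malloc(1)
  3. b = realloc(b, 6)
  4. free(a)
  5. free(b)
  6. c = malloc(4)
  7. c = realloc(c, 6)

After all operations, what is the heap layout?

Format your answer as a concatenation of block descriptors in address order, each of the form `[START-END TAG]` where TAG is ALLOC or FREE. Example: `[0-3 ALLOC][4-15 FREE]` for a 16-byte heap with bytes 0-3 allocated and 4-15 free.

Op 1: a = malloc(4) -> a = 0; heap: [0-3 ALLOC][4-15 FREE]
Op 2: b = malloc(1) -> b = 4; heap: [0-3 ALLOC][4-4 ALLOC][5-15 FREE]
Op 3: b = realloc(b, 6) -> b = 4; heap: [0-3 ALLOC][4-9 ALLOC][10-15 FREE]
Op 4: free(a) -> (freed a); heap: [0-3 FREE][4-9 ALLOC][10-15 FREE]
Op 5: free(b) -> (freed b); heap: [0-15 FREE]
Op 6: c = malloc(4) -> c = 0; heap: [0-3 ALLOC][4-15 FREE]
Op 7: c = realloc(c, 6) -> c = 0; heap: [0-5 ALLOC][6-15 FREE]

Answer: [0-5 ALLOC][6-15 FREE]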